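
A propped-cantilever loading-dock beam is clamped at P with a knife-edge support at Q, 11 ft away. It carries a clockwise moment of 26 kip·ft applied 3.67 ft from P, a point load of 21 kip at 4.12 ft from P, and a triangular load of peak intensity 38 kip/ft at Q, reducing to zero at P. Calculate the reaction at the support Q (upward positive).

Choose R_Q as the redundant. The primary structure is the cantilever fixed at P.
Free-end deflection of the primary structure under the applied loading (downward +):
  clockwise couple 26 at a = 3.67: M₀a(2L − a)/(2EI) = 874.5/EI
  point load 21 at a = 4.12: Pa²(3L − a)/(6EI) = 1716/EI
  triangular load, peak 38 at the free end: 11w₀L⁴/(120EI) = 50999/EI
  δ_0 = 53590/EI
Tip deflection under a unit load at Q: L³/(3EI) = 443.7/EI.
The prop prevents deflection at Q: R_Q = δ_0/δ_{QQ} = 53590/443.7 = 120.8 kip.

R_Q = 120.8 kip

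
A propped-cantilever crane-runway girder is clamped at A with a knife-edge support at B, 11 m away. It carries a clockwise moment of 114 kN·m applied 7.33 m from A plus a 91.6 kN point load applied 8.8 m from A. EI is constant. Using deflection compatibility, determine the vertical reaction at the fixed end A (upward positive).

Choose R_B as the redundant. The primary structure is the cantilever fixed at A.
Downward deflection at the released point B due to the loads:
  clockwise couple 114 at a = 7.33: M₀a(2L − a)/(2EI) = 6129/EI
  point load 91.6 at a = 8.8: Pa²(3L − a)/(6EI) = 28610/EI
  δ_0 = 34740/EI
Tip deflection under a unit load at B: L³/(3EI) = 443.7/EI.
Compatibility at B: δ_0 − R_B·δ_{BB} = 0, so R_B = 34740/443.7 = 78.3 kN.
Vertical equilibrium: R_A = ΣP − R_B = 91.6 − 78.3 = 13.3 kN.

R_A = 13.3 kN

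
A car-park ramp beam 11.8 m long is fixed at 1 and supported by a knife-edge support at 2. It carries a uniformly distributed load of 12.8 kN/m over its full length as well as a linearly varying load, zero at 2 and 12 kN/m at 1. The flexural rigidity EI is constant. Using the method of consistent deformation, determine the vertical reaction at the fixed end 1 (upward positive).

R_1 = 151 kN

Remove the prop at 2; the released (primary) structure is a cantilever built in at 1.
Free-end deflection of the primary structure under the applied loading (downward +):
  UDL 12.8: wL⁴/(8EI) = 31020/EI
  triangular load, peak 12 at the fixed end: w₀L⁴/(30EI) = 7755/EI
  δ_0 = 38776/EI
Tip deflection under a unit load at 2: L³/(3EI) = 547.7/EI.
Compatibility at 2: δ_0 − R_2·δ_{22} = 0, so R_2 = 38776/547.7 = 70.8 kN.
Vertical equilibrium: R_1 = ΣP − R_2 = 221.8 − 70.8 = 151 kN.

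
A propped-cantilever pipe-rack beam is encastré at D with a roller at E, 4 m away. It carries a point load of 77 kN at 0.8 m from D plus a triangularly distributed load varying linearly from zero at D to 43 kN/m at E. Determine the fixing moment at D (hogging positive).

Remove the prop at E; the released (primary) structure is a cantilever built in at D.
Downward deflection at the released point E due to the loads:
  point load 77 at a = 0.8: Pa²(3L − a)/(6EI) = 91.99/EI
  triangular load, peak 43 at the free end: 11w₀L⁴/(120EI) = 1009/EI
  δ_0 = 1101/EI
Tip deflection under a unit load at E: L³/(3EI) = 21.33/EI.
Compatibility at E: δ_0 − R_E·δ_{EE} = 0, so R_E = 1101/21.33 = 51.61 kN.
Moment equilibrium about D: M_D = Σ(load moments about D) − R_E·L = 290.9 − 51.61×4 = 84.49 kN·m.

M_D = 84.49 kN·m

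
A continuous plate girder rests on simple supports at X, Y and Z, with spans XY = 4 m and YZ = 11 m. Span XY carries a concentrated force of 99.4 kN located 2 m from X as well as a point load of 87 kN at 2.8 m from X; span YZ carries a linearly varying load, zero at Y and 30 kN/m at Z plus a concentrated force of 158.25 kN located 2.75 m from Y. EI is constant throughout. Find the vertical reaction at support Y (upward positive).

R_Y = 421 kN

Insert a hinge at Y; M_Y is the redundant, and each span becomes simply supported.
End slopes at the hinge Y, treating each span as simply supported:
  span XY: point load 99.4 at a = 2: Pab(L + a)/(6LEI) = 99.4/EI
  span XY: point load 87 at a = 2.8: Pab(L + a)/(6LEI) = 82.82/EI
  span YZ: triangular load, peak 30: 7w₀L³/(360EI) = 776.4/EI
  span YZ: point load 158.25 at a = 2.75: Pab(L + b)/(6LEI) = 1047/EI
  relative rotation θ_0 = (182.2 + 1824)/EI = 2006/EI
A unit hogging moment at Y produces rotation L₁/(3EI) + L₂/(3EI) = 5/EI.
Slope continuity at Y: θ_0 = M_Y·5/EI, so M_Y = 2006/5 = 401.2 kN·m (hogging).
Span XY, ΣM about X with M_Y applied at Y: R_Y^{XY}·4 = 442.4 + 401.2, so R_Y^{XY} = 210.9 kN and R_X = 186.4 − 210.9 = -24.49 kN.
Span YZ, ΣM about Z: R_Y^{YZ}·11 = 1911 + 401.2, so R_Y^{YZ} = 210.2 kN and R_Z = 323.2 − 210.2 = 113.1 kN.
R_Y = 210.9 + 210.2 = 421 kN.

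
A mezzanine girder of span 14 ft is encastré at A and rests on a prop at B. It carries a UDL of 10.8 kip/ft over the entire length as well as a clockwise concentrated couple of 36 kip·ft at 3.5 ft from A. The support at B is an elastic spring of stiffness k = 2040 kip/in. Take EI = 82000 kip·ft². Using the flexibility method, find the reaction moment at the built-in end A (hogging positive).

M_A = 280 kip·ft

Take the reaction at B as the redundant and release it; the primary structure is a cantilever fixed at A.
Primary-structure tip deflection at B by superposition:
  UDL 10.8: wL⁴/(8EI) = 51862/EI
  clockwise couple 36 at a = 3.5: M₀a(2L − a)/(2EI) = 1544/EI
  δ_0 = 53405/EI
Flexibility coefficient — unit upward force at B: δ_{BB} = L³/(3EI) = 914.7/EI.
With EI = 82000 kip·ft²: δ_0 = 0.65128 ft and δ_{BB} = 0.011154 ft/kip.
Compatibility — the spring shortens by R_B/k under the reaction it provides: δ_0 − R_B·δ_{BB} = R_B/k. With 1/k = 1/(2040×12) ft/kip = 0.000041 ft/kip, R_B = δ_0 / (δ_{BB} + 1/k) = 0.65128 / (0.011154 + 0.000041) = 58.17 kip.
Moment equilibrium about A: M_A = Σ(load moments about A) − R_B·L = 1094 − 58.17×14 = 280 kip·ft.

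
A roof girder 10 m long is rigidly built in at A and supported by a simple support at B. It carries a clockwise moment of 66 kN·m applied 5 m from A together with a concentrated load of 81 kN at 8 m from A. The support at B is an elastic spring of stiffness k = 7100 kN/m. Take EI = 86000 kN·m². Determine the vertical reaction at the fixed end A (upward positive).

Release the roller at B. Primary structure: cantilever fixed at A.
Downward deflection at the released point B due to the loads:
  clockwise couple 66 at a = 5: M₀a(2L − a)/(2EI) = 2475/EI
  point load 81 at a = 8: Pa²(3L − a)/(6EI) = 19008/EI
  δ_0 = 21483/EI
Flexibility coefficient — unit upward force at B: δ_{BB} = L³/(3EI) = 333.3/EI.
With EI = 86000 kN·m²: δ_0 = 0.2498 m and δ_{BB} = 0.003876 m/kN.
Compatibility — the spring shortens by R_B/k under the reaction it provides: δ_0 − R_B·δ_{BB} = R_B/k. With 1/k = 0.000141 m/kN, R_B = δ_0 / (δ_{BB} + 1/k) = 0.2498 / (0.003876 + 0.000141) = 62.19 kN.
Vertical equilibrium: R_A = ΣP − R_B = 81 − 62.19 = 18.81 kN.

R_A = 18.81 kN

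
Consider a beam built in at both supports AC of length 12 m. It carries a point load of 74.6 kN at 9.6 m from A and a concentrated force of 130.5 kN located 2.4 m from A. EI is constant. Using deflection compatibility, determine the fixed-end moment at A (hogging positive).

Release both end moments; the primary structure is a simply-supported span AC with redundants M_A and M_C.
On the primary (simply-supported) span, the end slopes from the loading are:
  at A: point load 74.6 at a = 9.6: Pab(L + b)/(6LEI) = 343.8/EI
  at C: point load 74.6 at a = 9.6: Pab(L + a)/(6LEI) = 515.6/EI
  at A: point load 130.5 at a = 2.4: Pab(L + b)/(6LEI) = 902/EI
  at C: point load 130.5 at a = 2.4: Pab(L + a)/(6LEI) = 601.3/EI
  θ_A0 = 1246/EI,  θ_C0 = 1117/EI
Flexibility coefficients: a unit moment at one end gives L/(3EI) there and L/(6EI) at the far end, so f₁₁ = f₂₂ = 4/EI and f₁₂ = f₂₁ = 2/EI.
Compatibility — zero rotation at each built-in end:
  4 M_A + 2 M_C = 1246
  2 M_A + 4 M_C = 1117
Solving the pair gives M_A = 229.1 kN·m and M_C = 164.7 kN·m (hogging).

M_A = 229.1 kN·m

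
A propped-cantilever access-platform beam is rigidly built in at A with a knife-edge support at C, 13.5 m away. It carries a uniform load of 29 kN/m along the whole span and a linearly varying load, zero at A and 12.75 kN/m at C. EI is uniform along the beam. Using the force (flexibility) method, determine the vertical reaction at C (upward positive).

Remove the prop at C; the released (primary) structure is a cantilever built in at A.
Deflection at C on the released cantilever, summing each load's contribution:
  UDL 29: wL⁴/(8EI) = 120405/EI
  triangular load, peak 12.75 at the free end: 11w₀L⁴/(120EI) = 38820/EI
  δ_0 = 159225/EI
Tip deflection under a unit load at C: L³/(3EI) = 820.1/EI.
The prop prevents deflection at C: R_C = δ_0/δ_{CC} = 159225/820.1 = 194.1 kN.

R_C = 194.1 kN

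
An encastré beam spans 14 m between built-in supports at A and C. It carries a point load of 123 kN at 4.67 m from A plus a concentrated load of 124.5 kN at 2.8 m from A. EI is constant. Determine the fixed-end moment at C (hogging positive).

Release both end moments; the primary structure is a simply-supported span AC with redundants M_A and M_C.
On the primary (simply-supported) span, the end slopes from the loading are:
  at A: point load 123 at a = 4.67: Pab(L + b)/(6LEI) = 1488/EI
  at C: point load 123 at a = 4.67: Pab(L + a)/(6LEI) = 1191/EI
  at A: point load 124.5 at a = 2.8: Pab(L + b)/(6LEI) = 1171/EI
  at C: point load 124.5 at a = 2.8: Pab(L + a)/(6LEI) = 780.9/EI
  θ_A0 = 2660/EI,  θ_C0 = 1972/EI
Flexibility coefficients: a unit moment at one end gives L/(3EI) there and L/(6EI) at the far end, so f₁₁ = f₂₂ = 4.667/EI and f₁₂ = f₂₁ = 2.333/EI.
Compatibility — zero rotation at each built-in end:
  4.667 M_A + 2.333 M_C = 2660
  2.333 M_A + 4.667 M_C = 1972
Solving the pair gives M_A = 478.2 kN·m and M_C = 183.5 kN·m (hogging).

M_C = 183.5 kN·m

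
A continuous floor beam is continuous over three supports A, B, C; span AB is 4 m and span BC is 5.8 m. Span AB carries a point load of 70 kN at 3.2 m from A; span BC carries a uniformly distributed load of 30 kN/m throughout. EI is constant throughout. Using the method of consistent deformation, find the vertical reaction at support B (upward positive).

R_B = 181.5 kN

Take M_B as the redundant. Released structure: two simple spans AB and BC with a hinge at B.
Rotations at B on the released spans (each span's end-slope, ×1/EI):
  span AB: point load 70 at a = 3.2: Pab(L + a)/(6LEI) = 53.76/EI
  span BC: UDL 30: wL³/(24EI) = 243.9/EI
  relative rotation θ_0 = (53.76 + 243.9)/EI = 297.6/EI
A unit hogging moment at B produces rotation L₁/(3EI) + L₂/(3EI) = 3.267/EI.
Slope continuity at B: θ_0 = M_B·3.267/EI, so M_B = 297.6/3.267 = 91.12 kN·m (hogging).
Span AB, ΣM about A with M_B applied at B: R_B^{AB}·4 = 224 + 91.12, so R_B^{AB} = 78.78 kN and R_A = 70 − 78.78 = -8.779 kN.
Span BC, ΣM about C: R_B^{BC}·5.8 = 504.6 + 91.12, so R_B^{BC} = 102.7 kN and R_C = 174 − 102.7 = 71.29 kN.
R_B = 78.78 + 102.7 = 181.5 kN.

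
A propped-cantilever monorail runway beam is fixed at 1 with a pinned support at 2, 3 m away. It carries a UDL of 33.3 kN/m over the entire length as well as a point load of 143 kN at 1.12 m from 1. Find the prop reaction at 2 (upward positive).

R_2 = 63.64 kN

Take the reaction at 2 as the redundant and release it; the primary structure is a cantilever fixed at 1.
Free-end deflection of the primary structure under the applied loading (downward +):
  UDL 33.3: wL⁴/(8EI) = 337.2/EI
  point load 143 at a = 1.12: Pa²(3L − a)/(6EI) = 235.6/EI
  δ_0 = 572.7/EI
Flexibility coefficient — unit upward force at 2: δ_{22} = L³/(3EI) = 9/EI.
The prop prevents deflection at 2: R_2 = δ_0/δ_{22} = 572.7/9 = 63.64 kN.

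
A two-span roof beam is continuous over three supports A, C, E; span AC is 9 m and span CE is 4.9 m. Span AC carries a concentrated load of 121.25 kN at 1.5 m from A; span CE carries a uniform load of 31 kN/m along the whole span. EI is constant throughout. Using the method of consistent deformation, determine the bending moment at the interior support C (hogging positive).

M_C = 90.04 kN·m

Release continuity at C by inserting a hinge; the redundant is the internal moment M_C. The primary structure is two simply-supported spans AC and CE.
Rotations at C on the released spans (each span's end-slope, ×1/EI):
  span AC: point load 121.25 at a = 1.5: Pab(L + a)/(6LEI) = 265.2/EI
  span CE: UDL 31: wL³/(24EI) = 152/EI
  relative rotation θ_0 = (265.2 + 152)/EI = 417.2/EI
A unit hogging moment at C produces rotation L₁/(3EI) + L₂/(3EI) = 4.633/EI.
Slope continuity at C: θ_0 = M_C·4.633/EI, so M_C = 417.2/4.633 = 90.04 kN·m (hogging).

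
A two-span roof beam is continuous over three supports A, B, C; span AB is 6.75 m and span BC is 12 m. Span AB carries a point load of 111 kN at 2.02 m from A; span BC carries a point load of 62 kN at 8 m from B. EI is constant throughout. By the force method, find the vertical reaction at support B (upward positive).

R_B = 78.72 kN

Take M_B as the redundant. Released structure: two simple spans AB and BC with a hinge at B.
End slopes at the hinge B, treating each span as simply supported:
  span AB: point load 111 at a = 2.02: Pab(L + a)/(6LEI) = 229.7/EI
  span BC: point load 62 at a = 8: Pab(L + b)/(6LEI) = 440.9/EI
  relative rotation θ_0 = (229.7 + 440.9)/EI = 670.5/EI
A unit hogging moment at B produces rotation L₁/(3EI) + L₂/(3EI) = 6.25/EI.
Compatibility: M_B·(L₁+L₂)/(3EI) = θ_0, giving M_B = 107.3 kN·m (hogging).
Span AB, ΣM about A with M_B applied at B: R_B^{AB}·6.75 = 224.2 + 107.3, so R_B^{AB} = 49.11 kN and R_A = 111 − 49.11 = 61.89 kN.
Span BC, ΣM about C: R_B^{BC}·12 = 248 + 107.3, so R_B^{BC} = 29.61 kN and R_C = 62 − 29.61 = 32.39 kN.
R_B = 49.11 + 29.61 = 78.72 kN.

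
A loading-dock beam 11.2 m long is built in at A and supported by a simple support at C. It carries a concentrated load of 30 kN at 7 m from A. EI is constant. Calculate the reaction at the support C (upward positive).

R_C = 13.92 kN

Release the roller at C. Primary structure: cantilever fixed at A.
Downward deflection at the released point C due to the loads:
  point load 30 at a = 7: Pa²(3L − a)/(6EI) = 6517/EI
Tip deflection under a unit load at C: L³/(3EI) = 468.3/EI.
Compatibility at C: δ_0 − R_C·δ_{CC} = 0, so R_C = 6517/468.3 = 13.92 kN.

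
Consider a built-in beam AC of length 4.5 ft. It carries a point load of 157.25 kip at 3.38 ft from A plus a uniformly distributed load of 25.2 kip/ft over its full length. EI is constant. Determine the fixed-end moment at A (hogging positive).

Release both end moments; the primary structure is a simply-supported span AC with redundants M_A and M_C.
Simple-span end rotations at A and C under the given loads:
  at A: point load 157.25 at a = 3.38: Pab(L + b)/(6LEI) = 123.9/EI
  at C: point load 157.25 at a = 3.38: Pab(L + a)/(6LEI) = 173.7/EI
  at A: UDL 25.2: wL³/(24EI) = 95.68/EI
  at C: UDL 25.2: wL³/(24EI) = 95.68/EI
  θ_A0 = 219.6/EI,  θ_C0 = 269.4/EI
Flexibility coefficients: a unit moment at one end gives L/(3EI) there and L/(6EI) at the far end, so f₁₁ = f₂₂ = 1.5/EI and f₁₂ = f₂₁ = 0.75/EI.
Compatibility — zero rotation at each built-in end:
  1.5 M_A + 0.75 M_C = 219.6
  0.75 M_A + 1.5 M_C = 269.4
Solving the pair gives M_A = 75.45 kip·ft and M_C = 141.9 kip·ft (hogging).

M_A = 75.45 kip·ft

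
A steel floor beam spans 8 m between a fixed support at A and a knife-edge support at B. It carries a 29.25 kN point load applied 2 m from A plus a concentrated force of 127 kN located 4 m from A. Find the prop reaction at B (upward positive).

R_B = 42.2 kN

Take the reaction at B as the redundant and release it; the primary structure is a cantilever fixed at A.
Free-end deflection of the primary structure under the applied loading (downward +):
  point load 29.25 at a = 2: Pa²(3L − a)/(6EI) = 429/EI
  point load 127 at a = 4: Pa²(3L − a)/(6EI) = 6773/EI
  δ_0 = 7202/EI
Tip deflection under a unit load at B: L³/(3EI) = 170.7/EI.
Compatibility at B: δ_0 − R_B·δ_{BB} = 0, so R_B = 7202/170.7 = 42.2 kN.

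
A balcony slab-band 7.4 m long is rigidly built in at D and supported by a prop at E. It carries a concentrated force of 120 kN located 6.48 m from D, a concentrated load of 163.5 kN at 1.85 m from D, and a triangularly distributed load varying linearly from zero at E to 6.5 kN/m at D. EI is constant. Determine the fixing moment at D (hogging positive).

M_D = 276.6 kN·m

Choose R_E as the redundant. The primary structure is the cantilever fixed at D.
Free-end deflection of the primary structure under the applied loading (downward +):
  point load 120 at a = 6.48: Pa²(3L − a)/(6EI) = 13202/EI
  point load 163.5 at a = 1.85: Pa²(3L − a)/(6EI) = 1898/EI
  triangular load, peak 6.5 at the fixed end: w₀L⁴/(30EI) = 649.7/EI
  δ_0 = 15749/EI
Tip deflection under a unit load at E: L³/(3EI) = 135.1/EI.
Compatibility at E: δ_0 − R_E·δ_{EE} = 0, so R_E = 15749/135.1 = 116.6 kN.
Moment equilibrium about D: M_D = Σ(load moments about D) − R_E·L = 1139 − 116.6×7.4 = 276.6 kN·m.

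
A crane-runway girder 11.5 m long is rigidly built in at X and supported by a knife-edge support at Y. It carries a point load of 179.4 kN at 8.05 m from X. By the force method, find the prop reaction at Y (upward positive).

Release the roller at Y. Primary structure: cantilever fixed at X.
Primary-structure tip deflection at Y by superposition:
  point load 179.4 at a = 8.05: Pa²(3L − a)/(6EI) = 51249/EI
Flexibility coefficient — unit upward force at Y: δ_{YY} = L³/(3EI) = 507/EI.
Compatibility at Y: δ_0 − R_Y·δ_{YY} = 0, so R_Y = 51249/507 = 101.1 kN.

R_Y = 101.1 kN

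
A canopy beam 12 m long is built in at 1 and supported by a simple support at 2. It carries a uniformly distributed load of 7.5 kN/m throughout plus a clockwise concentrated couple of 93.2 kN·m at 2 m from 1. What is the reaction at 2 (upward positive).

Choose R_2 as the redundant. The primary structure is the cantilever fixed at 1.
Downward deflection at the released point 2 due to the loads:
  UDL 7.5: wL⁴/(8EI) = 19440/EI
  clockwise couple 93.2 at a = 2: M₀a(2L − a)/(2EI) = 2050/EI
  δ_0 = 21490/EI
Flexibility coefficient — unit upward force at 2: δ_{22} = L³/(3EI) = 576/EI.
Compatibility at 2: δ_0 − R_2·δ_{22} = 0, so R_2 = 21490/576 = 37.31 kN.

R_2 = 37.31 kN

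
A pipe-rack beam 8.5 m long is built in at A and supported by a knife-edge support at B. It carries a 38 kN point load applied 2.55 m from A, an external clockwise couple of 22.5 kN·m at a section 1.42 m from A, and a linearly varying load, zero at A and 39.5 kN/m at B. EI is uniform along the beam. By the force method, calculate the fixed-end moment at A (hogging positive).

M_A = 236.3 kN·m

Take the reaction at B as the redundant and release it; the primary structure is a cantilever fixed at A.
Free-end deflection of the primary structure under the applied loading (downward +):
  point load 38 at a = 2.55: Pa²(3L − a)/(6EI) = 945.1/EI
  clockwise couple 22.5 at a = 1.42: M₀a(2L − a)/(2EI) = 248.9/EI
  triangular load, peak 39.5 at the free end: 11w₀L⁴/(120EI) = 18901/EI
  δ_0 = 20095/EI
Tip deflection under a unit load at B: L³/(3EI) = 204.7/EI.
Compatibility at B: δ_0 − R_B·δ_{BB} = 0, so R_B = 20095/204.7 = 98.16 kN.
Moment equilibrium about A: M_A = Σ(load moments about A) − R_B·L = 1071 − 98.16×8.5 = 236.3 kN·m.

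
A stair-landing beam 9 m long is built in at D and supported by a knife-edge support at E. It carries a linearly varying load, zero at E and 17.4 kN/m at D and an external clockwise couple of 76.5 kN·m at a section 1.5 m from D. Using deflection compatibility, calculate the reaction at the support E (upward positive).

R_E = 19.56 kN

Choose R_E as the redundant. The primary structure is the cantilever fixed at D.
Downward deflection at the released point E due to the loads:
  triangular load, peak 17.4 at the fixed end: w₀L⁴/(30EI) = 3805/EI
  clockwise couple 76.5 at a = 1.5: M₀a(2L − a)/(2EI) = 946.7/EI
  δ_0 = 4752/EI
Tip deflection under a unit load at E: L³/(3EI) = 243/EI.
Compatibility at E: δ_0 − R_E·δ_{EE} = 0, so R_E = 4752/243 = 19.56 kN.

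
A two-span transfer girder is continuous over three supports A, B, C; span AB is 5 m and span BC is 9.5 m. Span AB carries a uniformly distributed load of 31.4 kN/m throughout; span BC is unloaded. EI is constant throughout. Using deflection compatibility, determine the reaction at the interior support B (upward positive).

R_B = 88.83 kN

Insert a hinge at B; M_B is the redundant, and each span becomes simply supported.
Rotations at B on the released spans (each span's end-slope, ×1/EI):
  span AB: UDL 31.4: wL³/(24EI) = 163.5/EI
  relative rotation θ_0 = (163.5 + 0)/EI = 163.5/EI
A unit hogging moment at B produces rotation L₁/(3EI) + L₂/(3EI) = 4.833/EI.
Slope continuity at B: θ_0 = M_B·4.833/EI, so M_B = 163.5/4.833 = 33.84 kN·m (hogging).
Span AB, ΣM about A with M_B applied at B: R_B^{AB}·5 = 392.5 + 33.84, so R_B^{AB} = 85.27 kN and R_A = 157 − 85.27 = 71.73 kN.
Span BC, ΣM about C: R_B^{BC}·9.5 = 0 + 33.84, so R_B^{BC} = 3.562 kN and R_C = 0 − 3.562 = -3.562 kN.
R_B = 85.27 + 3.562 = 88.83 kN.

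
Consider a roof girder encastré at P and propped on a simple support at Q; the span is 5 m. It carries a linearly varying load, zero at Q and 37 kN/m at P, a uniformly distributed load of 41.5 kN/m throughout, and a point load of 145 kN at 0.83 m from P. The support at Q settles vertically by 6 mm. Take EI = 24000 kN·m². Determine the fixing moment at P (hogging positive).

Release the roller at Q. Primary structure: cantilever fixed at P.
Primary-structure tip deflection at Q by superposition:
  triangular load, peak 37 at the fixed end: w₀L⁴/(30EI) = 770.8/EI
  UDL 41.5: wL⁴/(8EI) = 3242/EI
  point load 145 at a = 0.83: Pa²(3L − a)/(6EI) = 235.9/EI
  δ_0 = 4249/EI
Tip deflection under a unit load at Q: L³/(3EI) = 41.67/EI.
With EI = 24000 kN·m²: δ_0 = 0.17704 m and δ_{QQ} = 0.001736 m/kN.
Compatibility — the beam at Q must follow the support down by 0.006 m: δ_0 − R_Q·δ_{QQ} = 0.006, so R_Q = (0.17704 − 0.006)/0.001736 = 98.52 kN.
Moment equilibrium about P: M_P = Σ(load moments about P) − R_Q·L = 793.3 − 98.52×5 = 300.7 kN·m.

M_P = 300.7 kN·m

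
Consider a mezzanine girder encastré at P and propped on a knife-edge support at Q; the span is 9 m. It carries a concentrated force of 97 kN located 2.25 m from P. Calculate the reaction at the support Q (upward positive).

R_Q = 8.336 kN

Choose R_Q as the redundant. The primary structure is the cantilever fixed at P.
Primary-structure tip deflection at Q by superposition:
  point load 97 at a = 2.25: Pa²(3L − a)/(6EI) = 2026/EI
Flexibility coefficient — unit upward force at Q: δ_{QQ} = L³/(3EI) = 243/EI.
The prop prevents deflection at Q: R_Q = δ_0/δ_{QQ} = 2026/243 = 8.336 kN.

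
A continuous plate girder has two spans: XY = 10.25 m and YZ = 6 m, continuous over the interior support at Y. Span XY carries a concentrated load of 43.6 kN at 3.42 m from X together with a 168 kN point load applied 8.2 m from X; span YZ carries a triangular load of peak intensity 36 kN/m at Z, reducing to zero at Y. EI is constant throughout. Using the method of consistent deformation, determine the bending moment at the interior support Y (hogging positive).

M_Y = 226.1 kN·m

Insert a hinge at Y; M_Y is the redundant, and each span becomes simply supported.
Rotations at Y on the released spans (each span's end-slope, ×1/EI):
  span XY: point load 43.6 at a = 3.42: Pab(L + a)/(6LEI) = 226.4/EI
  span XY: point load 168 at a = 8.2: Pab(L + a)/(6LEI) = 847.2/EI
  span YZ: triangular load, peak 36: 7w₀L³/(360EI) = 151.2/EI
  relative rotation θ_0 = (1074 + 151.2)/EI = 1225/EI
A unit hogging moment at Y produces rotation L₁/(3EI) + L₂/(3EI) = 5.417/EI.
Slope continuity at Y: θ_0 = M_Y·5.417/EI, so M_Y = 1225/5.417 = 226.1 kN·m (hogging).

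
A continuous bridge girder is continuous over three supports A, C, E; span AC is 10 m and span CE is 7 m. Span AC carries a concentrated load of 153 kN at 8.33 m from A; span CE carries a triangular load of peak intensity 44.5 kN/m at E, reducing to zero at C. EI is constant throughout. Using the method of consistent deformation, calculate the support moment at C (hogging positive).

M_C = 167.1 kN·m

Release continuity at C by inserting a hinge; the redundant is the internal moment M_C. The primary structure is two simply-supported spans AC and CE.
Rotations at C on the released spans (each span's end-slope, ×1/EI):
  span AC: point load 153 at a = 8.33: Pab(L + a)/(6LEI) = 650.2/EI
  span CE: triangular load, peak 44.5: 7w₀L³/(360EI) = 296.8/EI
  relative rotation θ_0 = (650.2 + 296.8)/EI = 947/EI
A unit hogging moment at C produces rotation L₁/(3EI) + L₂/(3EI) = 5.667/EI.
Slope continuity at C: θ_0 = M_C·5.667/EI, so M_C = 947/5.667 = 167.1 kN·m (hogging).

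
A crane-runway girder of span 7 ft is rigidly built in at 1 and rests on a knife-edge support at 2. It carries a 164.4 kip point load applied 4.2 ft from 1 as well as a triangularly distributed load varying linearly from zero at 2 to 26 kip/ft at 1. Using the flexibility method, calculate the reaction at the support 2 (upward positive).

Take the reaction at 2 as the redundant and release it; the primary structure is a cantilever fixed at 1.
Free-end deflection of the primary structure under the applied loading (downward +):
  point load 164.4 at a = 4.2: Pa²(3L − a)/(6EI) = 8120/EI
  triangular load, peak 26 at the fixed end: w₀L⁴/(30EI) = 2081/EI
  δ_0 = 10201/EI
Flexibility coefficient — unit upward force at 2: δ_{22} = L³/(3EI) = 114.3/EI.
Compatibility at 2: δ_0 − R_2·δ_{22} = 0, so R_2 = 10201/114.3 = 89.22 kip.

R_2 = 89.22 kip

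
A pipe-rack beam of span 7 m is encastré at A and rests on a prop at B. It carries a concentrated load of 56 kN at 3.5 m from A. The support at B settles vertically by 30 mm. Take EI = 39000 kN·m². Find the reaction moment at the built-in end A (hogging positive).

Remove the prop at B; the released (primary) structure is a cantilever built in at A.
Primary-structure tip deflection at B by superposition:
  point load 56 at a = 3.5: Pa²(3L − a)/(6EI) = 2001/EI
Flexibility coefficient — unit upward force at B: δ_{BB} = L³/(3EI) = 114.3/EI.
With EI = 39000 kN·m²: δ_0 = 0.051303 m and δ_{BB} = 0.002932 m/kN.
Compatibility — the beam at B must follow the support down by 0.03 m: δ_0 − R_B·δ_{BB} = 0.03, so R_B = (0.051303 − 0.03)/0.002932 = 7.267 kN.
Moment equilibrium about A: M_A = Σ(load moments about A) − R_B·L = 196 − 7.267×7 = 145.1 kN·m.

M_A = 145.1 kN·m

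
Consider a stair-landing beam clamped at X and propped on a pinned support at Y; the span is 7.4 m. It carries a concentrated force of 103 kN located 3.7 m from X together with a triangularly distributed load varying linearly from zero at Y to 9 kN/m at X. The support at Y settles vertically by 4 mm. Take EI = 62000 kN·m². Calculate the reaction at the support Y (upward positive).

Release the roller at Y. Primary structure: cantilever fixed at X.
Free-end deflection of the primary structure under the applied loading (downward +):
  point load 103 at a = 3.7: Pa²(3L − a)/(6EI) = 4348/EI
  triangular load, peak 9 at the fixed end: w₀L⁴/(30EI) = 899.6/EI
  δ_0 = 5247/EI
Tip deflection under a unit load at Y: L³/(3EI) = 135.1/EI.
With EI = 62000 kN·m²: δ_0 = 0.084634 m and δ_{YY} = 0.002179 m/kN.
Compatibility — the beam at Y must follow the support down by 0.004 m: δ_0 − R_Y·δ_{YY} = 0.004, so R_Y = (0.084634 − 0.004)/0.002179 = 37.01 kN.

R_Y = 37.01 kN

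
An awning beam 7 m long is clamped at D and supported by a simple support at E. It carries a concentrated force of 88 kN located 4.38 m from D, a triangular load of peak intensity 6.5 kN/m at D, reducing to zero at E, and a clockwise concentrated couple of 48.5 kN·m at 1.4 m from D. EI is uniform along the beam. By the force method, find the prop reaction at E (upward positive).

R_E = 49.19 kN

Choose R_E as the redundant. The primary structure is the cantilever fixed at D.
Primary-structure tip deflection at E by superposition:
  point load 88 at a = 4.38: Pa²(3L − a)/(6EI) = 4676/EI
  triangular load, peak 6.5 at the fixed end: w₀L⁴/(30EI) = 520.2/EI
  clockwise couple 48.5 at a = 1.4: M₀a(2L − a)/(2EI) = 427.8/EI
  δ_0 = 5624/EI
Flexibility coefficient — unit upward force at E: δ_{EE} = L³/(3EI) = 114.3/EI.
Compatibility at E: δ_0 − R_E·δ_{EE} = 0, so R_E = 5624/114.3 = 49.19 kN.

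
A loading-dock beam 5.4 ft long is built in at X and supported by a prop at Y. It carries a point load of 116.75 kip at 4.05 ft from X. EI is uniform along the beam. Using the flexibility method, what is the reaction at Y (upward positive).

Choose R_Y as the redundant. The primary structure is the cantilever fixed at X.
Primary-structure tip deflection at Y by superposition:
  point load 116.75 at a = 4.05: Pa²(3L − a)/(6EI) = 3878/EI
Tip deflection under a unit load at Y: L³/(3EI) = 52.49/EI.
Compatibility at Y: δ_0 − R_Y·δ_{YY} = 0, so R_Y = 3878/52.49 = 73.88 kip.

R_Y = 73.88 kip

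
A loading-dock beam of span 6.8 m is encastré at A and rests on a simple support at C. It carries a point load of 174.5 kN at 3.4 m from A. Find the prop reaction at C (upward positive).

Release the roller at C. Primary structure: cantilever fixed at A.
Deflection at C on the released cantilever, summing each load's contribution:
  point load 174.5 at a = 3.4: Pa²(3L − a)/(6EI) = 5715/EI
Tip deflection under a unit load at C: L³/(3EI) = 104.8/EI.
The prop prevents deflection at C: R_C = δ_0/δ_{CC} = 5715/104.8 = 54.53 kN.

R_C = 54.53 kN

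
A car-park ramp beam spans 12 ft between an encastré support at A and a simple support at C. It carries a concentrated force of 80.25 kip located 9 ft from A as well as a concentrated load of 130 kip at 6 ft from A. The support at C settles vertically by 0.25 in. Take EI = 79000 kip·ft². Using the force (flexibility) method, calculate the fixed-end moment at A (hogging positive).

Remove the prop at C; the released (primary) structure is a cantilever built in at A.
Downward deflection at the released point C due to the loads:
  point load 80.25 at a = 9: Pa²(3L − a)/(6EI) = 29251/EI
  point load 130 at a = 6: Pa²(3L − a)/(6EI) = 23400/EI
  δ_0 = 52651/EI
Tip deflection under a unit load at C: L³/(3EI) = 576/EI.
With EI = 79000 kip·ft²: δ_0 = 0.66647 ft and δ_{CC} = 0.007291 ft/kip.
Compatibility — the beam at C must follow the support down by 0.02083 ft: δ_0 − R_C·δ_{CC} = 0.02083, so R_C = (0.66647 − 0.02083)/0.007291 = 88.55 kip.
Moment equilibrium about A: M_A = Σ(load moments about A) − R_C·L = 1502 − 88.55×12 = 439.6 kip·ft.

M_A = 439.6 kip·ft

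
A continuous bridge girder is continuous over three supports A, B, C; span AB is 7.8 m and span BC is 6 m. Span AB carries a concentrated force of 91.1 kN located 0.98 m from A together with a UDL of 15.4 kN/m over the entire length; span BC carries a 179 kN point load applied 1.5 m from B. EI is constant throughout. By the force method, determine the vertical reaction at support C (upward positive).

R_C = 16.81 kN

Take M_B as the redundant. Released structure: two simple spans AB and BC with a hinge at B.
Rotations at B on the released spans (each span's end-slope, ×1/EI):
  span AB: point load 91.1 at a = 0.98: Pab(L + a)/(6LEI) = 114.2/EI
  span AB: UDL 15.4: wL³/(24EI) = 304.5/EI
  span BC: point load 179 at a = 1.5: Pab(L + b)/(6LEI) = 352.4/EI
  relative rotation θ_0 = (418.7 + 352.4)/EI = 771.1/EI
A unit hogging moment at B produces rotation L₁/(3EI) + L₂/(3EI) = 4.6/EI.
Slope continuity at B: θ_0 = M_B·4.6/EI, so M_B = 771.1/4.6 = 167.6 kN·m (hogging).
Span BC, ΣM about C: R_B^{BC}·6 = 805.5 + 167.6, so R_B^{BC} = 162.2 kN and R_C = 179 − 162.2 = 16.81 kN.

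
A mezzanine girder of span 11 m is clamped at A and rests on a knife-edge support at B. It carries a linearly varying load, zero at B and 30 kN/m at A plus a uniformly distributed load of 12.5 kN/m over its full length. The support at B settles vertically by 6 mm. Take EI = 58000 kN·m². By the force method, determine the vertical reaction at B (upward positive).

R_B = 83.78 kN

Choose R_B as the redundant. The primary structure is the cantilever fixed at A.
Primary-structure tip deflection at B by superposition:
  triangular load, peak 30 at the fixed end: w₀L⁴/(30EI) = 14641/EI
  UDL 12.5: wL⁴/(8EI) = 22877/EI
  δ_0 = 37518/EI
Tip deflection under a unit load at B: L³/(3EI) = 443.7/EI.
With EI = 58000 kN·m²: δ_0 = 0.64685 m and δ_{BB} = 0.007649 m/kN.
Compatibility — the beam at B must follow the support down by 0.006 m: δ_0 − R_B·δ_{BB} = 0.006, so R_B = (0.64685 − 0.006)/0.007649 = 83.78 kN.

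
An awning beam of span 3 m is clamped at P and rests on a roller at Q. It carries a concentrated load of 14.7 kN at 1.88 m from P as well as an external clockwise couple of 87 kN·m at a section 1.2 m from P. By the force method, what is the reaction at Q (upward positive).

R_Q = 34.69 kN

Choose R_Q as the redundant. The primary structure is the cantilever fixed at P.
Primary-structure tip deflection at Q by superposition:
  point load 14.7 at a = 1.88: Pa²(3L − a)/(6EI) = 61.65/EI
  clockwise couple 87 at a = 1.2: M₀a(2L − a)/(2EI) = 250.6/EI
  δ_0 = 312.2/EI
Tip deflection under a unit load at Q: L³/(3EI) = 9/EI.
The prop prevents deflection at Q: R_Q = δ_0/δ_{QQ} = 312.2/9 = 34.69 kN.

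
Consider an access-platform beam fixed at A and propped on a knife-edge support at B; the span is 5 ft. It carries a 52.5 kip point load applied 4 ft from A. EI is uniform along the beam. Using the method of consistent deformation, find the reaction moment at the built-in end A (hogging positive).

Release the roller at B. Primary structure: cantilever fixed at A.
Free-end deflection of the primary structure under the applied loading (downward +):
  point load 52.5 at a = 4: Pa²(3L − a)/(6EI) = 1540/EI
Tip deflection under a unit load at B: L³/(3EI) = 41.67/EI.
Compatibility at B: δ_0 − R_B·δ_{BB} = 0, so R_B = 1540/41.67 = 36.96 kip.
Moment equilibrium about A: M_A = Σ(load moments about A) − R_B·L = 210 − 36.96×5 = 25.2 kip·ft.

M_A = 25.2 kip·ft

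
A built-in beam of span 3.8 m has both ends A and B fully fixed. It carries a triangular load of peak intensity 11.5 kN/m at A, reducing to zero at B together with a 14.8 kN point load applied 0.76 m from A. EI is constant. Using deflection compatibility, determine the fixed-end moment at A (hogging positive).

Take the two fixed-end moments M_A, M_B as redundants; the released structure is the simple span AB.
End rotations of the released simple span under the applied load (×1/EI):
  at A: triangular load, peak 11.5: w₀L³/(45EI) = 14.02/EI
  at B: triangular load, peak 11.5: 7w₀L³/(360EI) = 12.27/EI
  at A: point load 14.8 at a = 0.76: Pab(L + b)/(6LEI) = 10.26/EI
  at B: point load 14.8 at a = 0.76: Pab(L + a)/(6LEI) = 6.839/EI
  θ_A0 = 24.28/EI,  θ_B0 = 19.11/EI
Flexibility coefficients: a unit moment at one end gives L/(3EI) there and L/(6EI) at the far end, so f₁₁ = f₂₂ = 1.267/EI and f₁₂ = f₂₁ = 0.6333/EI.
Compatibility — zero rotation at each built-in end:
  1.267 M_A + 0.6333 M_B = 24.28
  0.6333 M_A + 1.267 M_B = 19.11
Solving the pair gives M_A = 15.5 kN·m and M_B = 7.335 kN·m (hogging).

M_A = 15.5 kN·m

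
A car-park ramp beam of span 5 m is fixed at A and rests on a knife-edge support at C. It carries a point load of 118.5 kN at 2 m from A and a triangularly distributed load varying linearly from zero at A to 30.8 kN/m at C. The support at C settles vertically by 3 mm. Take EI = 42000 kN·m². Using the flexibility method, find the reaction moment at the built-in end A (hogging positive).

M_A = 173.8 kN·m

Remove the prop at C; the released (primary) structure is a cantilever built in at A.
Deflection at C on the released cantilever, summing each load's contribution:
  point load 118.5 at a = 2: Pa²(3L − a)/(6EI) = 1027/EI
  triangular load, peak 30.8 at the free end: 11w₀L⁴/(120EI) = 1765/EI
  δ_0 = 2792/EI
Tip deflection under a unit load at C: L³/(3EI) = 41.67/EI.
With EI = 42000 kN·m²: δ_0 = 0.066466 m and δ_{CC} = 0.000992 m/kN.
Compatibility — the beam at C must follow the support down by 0.003 m: δ_0 − R_C·δ_{CC} = 0.003, so R_C = (0.066466 − 0.003)/0.000992 = 63.97 kN.
Moment equilibrium about A: M_A = Σ(load moments about A) − R_C·L = 493.7 − 63.97×5 = 173.8 kN·m.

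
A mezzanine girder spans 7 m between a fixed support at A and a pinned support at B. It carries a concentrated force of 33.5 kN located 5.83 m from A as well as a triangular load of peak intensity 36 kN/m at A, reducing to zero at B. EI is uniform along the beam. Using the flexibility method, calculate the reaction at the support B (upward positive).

R_B = 50.38 kN

Release the roller at B. Primary structure: cantilever fixed at A.
Primary-structure tip deflection at B by superposition:
  point load 33.5 at a = 5.83: Pa²(3L − a)/(6EI) = 2879/EI
  triangular load, peak 36 at the fixed end: w₀L⁴/(30EI) = 2881/EI
  δ_0 = 5760/EI
Flexibility coefficient — unit upward force at B: δ_{BB} = L³/(3EI) = 114.3/EI.
Compatibility at B: δ_0 − R_B·δ_{BB} = 0, so R_B = 5760/114.3 = 50.38 kN.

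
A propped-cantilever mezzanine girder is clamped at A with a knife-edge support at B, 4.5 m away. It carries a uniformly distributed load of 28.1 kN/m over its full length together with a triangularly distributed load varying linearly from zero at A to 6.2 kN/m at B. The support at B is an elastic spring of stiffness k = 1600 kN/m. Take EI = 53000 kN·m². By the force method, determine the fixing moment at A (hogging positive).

M_A = 207.8 kN·m

Release the roller at B. Primary structure: cantilever fixed at A.
Free-end deflection of the primary structure under the applied loading (downward +):
  UDL 28.1: wL⁴/(8EI) = 1440/EI
  triangular load, peak 6.2 at the free end: 11w₀L⁴/(120EI) = 233.1/EI
  δ_0 = 1673/EI
Flexibility coefficient — unit upward force at B: δ_{BB} = L³/(3EI) = 30.38/EI.
With EI = 53000 kN·m²: δ_0 = 0.031574 m and δ_{BB} = 0.000573 m/kN.
Compatibility — the spring shortens by R_B/k under the reaction it provides: δ_0 − R_B·δ_{BB} = R_B/k. With 1/k = 0.000625 m/kN, R_B = δ_0 / (δ_{BB} + 1/k) = 0.031574 / (0.000573 + 0.000625) = 26.35 kN.
Moment equilibrium about A: M_A = Σ(load moments about A) − R_B·L = 326.4 − 26.35×4.5 = 207.8 kN·m.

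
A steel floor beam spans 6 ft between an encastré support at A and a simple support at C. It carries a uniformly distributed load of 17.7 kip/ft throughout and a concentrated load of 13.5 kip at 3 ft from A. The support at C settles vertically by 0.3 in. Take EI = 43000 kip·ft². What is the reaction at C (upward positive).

R_C = 29.11 kip

Take the reaction at C as the redundant and release it; the primary structure is a cantilever fixed at A.
Free-end deflection of the primary structure under the applied loading (downward +):
  UDL 17.7: wL⁴/(8EI) = 2867/EI
  point load 13.5 at a = 3: Pa²(3L − a)/(6EI) = 303.8/EI
  δ_0 = 3171/EI
Tip deflection under a unit load at C: L³/(3EI) = 72/EI.
With EI = 43000 kip·ft²: δ_0 = 0.073748 ft and δ_{CC} = 0.001674 ft/kip.
Compatibility — the beam at C must follow the support down by 0.025 ft: δ_0 − R_C·δ_{CC} = 0.025, so R_C = (0.073748 − 0.025)/0.001674 = 29.11 kip.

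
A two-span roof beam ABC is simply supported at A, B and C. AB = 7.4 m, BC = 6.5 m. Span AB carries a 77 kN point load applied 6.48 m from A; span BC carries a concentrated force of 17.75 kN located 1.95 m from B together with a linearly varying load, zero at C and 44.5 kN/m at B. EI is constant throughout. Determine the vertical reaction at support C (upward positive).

Release continuity at B by inserting a hinge; the redundant is the internal moment M_B. The primary structure is two simply-supported spans AB and BC.
Rotations at B on the released spans (each span's end-slope, ×1/EI):
  span AB: point load 77 at a = 6.48: Pab(L + a)/(6LEI) = 143.5/EI
  span BC: point load 17.75 at a = 1.95: Pab(L + b)/(6LEI) = 44.62/EI
  span BC: triangular load, peak 44.5: w₀L³/(45EI) = 271.6/EI
  relative rotation θ_0 = (143.5 + 316.2)/EI = 459.7/EI
A unit hogging moment at B produces rotation L₁/(3EI) + L₂/(3EI) = 4.633/EI.
Slope continuity at B: θ_0 = M_B·4.633/EI, so M_B = 459.7/4.633 = 99.22 kN·m (hogging).
Span BC, ΣM about C: R_B^{BC}·6.5 = 707.5 + 99.22, so R_B^{BC} = 124.1 kN and R_C = 162.4 − 124.1 = 38.27 kN.

R_C = 38.27 kN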